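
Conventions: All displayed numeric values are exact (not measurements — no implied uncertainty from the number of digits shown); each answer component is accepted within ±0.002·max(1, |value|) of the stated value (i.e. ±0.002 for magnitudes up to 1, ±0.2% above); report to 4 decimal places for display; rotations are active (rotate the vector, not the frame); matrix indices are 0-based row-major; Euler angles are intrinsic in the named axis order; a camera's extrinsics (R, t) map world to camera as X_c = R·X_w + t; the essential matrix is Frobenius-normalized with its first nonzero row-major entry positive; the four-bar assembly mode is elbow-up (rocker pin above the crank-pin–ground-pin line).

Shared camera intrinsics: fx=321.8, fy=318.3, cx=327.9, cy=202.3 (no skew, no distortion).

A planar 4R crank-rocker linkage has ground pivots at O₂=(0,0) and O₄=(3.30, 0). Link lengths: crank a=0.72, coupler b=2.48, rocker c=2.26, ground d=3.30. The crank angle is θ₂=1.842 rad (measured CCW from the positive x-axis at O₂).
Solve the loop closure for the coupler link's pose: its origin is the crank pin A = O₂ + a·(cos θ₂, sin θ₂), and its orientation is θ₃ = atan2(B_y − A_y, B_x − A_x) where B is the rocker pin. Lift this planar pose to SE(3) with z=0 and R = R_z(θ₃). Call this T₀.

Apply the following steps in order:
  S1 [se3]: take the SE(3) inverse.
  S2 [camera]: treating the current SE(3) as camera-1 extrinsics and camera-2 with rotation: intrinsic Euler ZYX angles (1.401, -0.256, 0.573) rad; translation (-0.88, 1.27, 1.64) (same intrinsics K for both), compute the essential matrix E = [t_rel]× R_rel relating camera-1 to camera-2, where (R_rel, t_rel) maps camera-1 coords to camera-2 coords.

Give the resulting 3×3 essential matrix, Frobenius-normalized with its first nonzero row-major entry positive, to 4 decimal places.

source (fourbar_fk): coupler pose = R=[0.8847 -0.4661 0.0000; 0.4661 0.8847 0.0000; 0.0000 0.0000 1.0000], t=(-0.1929, 0.6937, 0.0000)
after S1 (invert_se3): R=[0.8847 0.4661 0.0000; -0.4661 0.8847 0.0000; 0.0000 0.0000 1.0000], t=(-0.1527, -0.7036, 0.0000)
after S2 (essential): [0.3001 -0.3238 -0.3871; -0.0553 0.2890 -0.5758; 0.2614 -0.4101 0.0239]

matrix = [0.3001 -0.3238 -0.3871; -0.0553 0.2890 -0.5758; 0.2614 -0.4101 0.0239]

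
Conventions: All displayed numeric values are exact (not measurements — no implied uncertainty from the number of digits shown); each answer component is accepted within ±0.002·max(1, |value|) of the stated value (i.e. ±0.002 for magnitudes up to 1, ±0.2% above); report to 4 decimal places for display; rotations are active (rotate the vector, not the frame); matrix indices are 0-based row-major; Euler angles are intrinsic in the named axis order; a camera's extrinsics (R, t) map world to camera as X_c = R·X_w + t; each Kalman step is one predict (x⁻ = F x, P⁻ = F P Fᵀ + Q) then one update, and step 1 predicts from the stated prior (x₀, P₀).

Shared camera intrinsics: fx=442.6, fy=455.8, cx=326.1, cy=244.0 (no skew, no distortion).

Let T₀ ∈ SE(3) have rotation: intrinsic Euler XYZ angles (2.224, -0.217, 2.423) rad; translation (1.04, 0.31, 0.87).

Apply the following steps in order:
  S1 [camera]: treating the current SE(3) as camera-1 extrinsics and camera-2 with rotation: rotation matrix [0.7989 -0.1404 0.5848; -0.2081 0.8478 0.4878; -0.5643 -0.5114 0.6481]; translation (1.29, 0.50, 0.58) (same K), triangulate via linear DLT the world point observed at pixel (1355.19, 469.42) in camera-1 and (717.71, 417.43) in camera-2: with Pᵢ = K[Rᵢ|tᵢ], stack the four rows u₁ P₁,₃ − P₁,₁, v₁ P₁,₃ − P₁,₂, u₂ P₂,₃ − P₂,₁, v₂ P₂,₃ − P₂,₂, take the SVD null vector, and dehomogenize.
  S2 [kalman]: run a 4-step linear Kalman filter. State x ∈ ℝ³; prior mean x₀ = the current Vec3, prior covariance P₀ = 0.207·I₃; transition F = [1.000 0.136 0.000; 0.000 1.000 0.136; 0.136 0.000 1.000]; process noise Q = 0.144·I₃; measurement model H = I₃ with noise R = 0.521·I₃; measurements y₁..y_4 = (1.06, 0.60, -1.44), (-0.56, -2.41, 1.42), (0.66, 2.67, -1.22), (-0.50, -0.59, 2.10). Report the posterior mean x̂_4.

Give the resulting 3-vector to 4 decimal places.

after S1 (triangulate): (-0.5367, -0.2551, -0.0408)
after S2 (kf_track): (-0.0361, 0.0997, 0.6421)

result = (-0.0361, 0.0997, 0.6421)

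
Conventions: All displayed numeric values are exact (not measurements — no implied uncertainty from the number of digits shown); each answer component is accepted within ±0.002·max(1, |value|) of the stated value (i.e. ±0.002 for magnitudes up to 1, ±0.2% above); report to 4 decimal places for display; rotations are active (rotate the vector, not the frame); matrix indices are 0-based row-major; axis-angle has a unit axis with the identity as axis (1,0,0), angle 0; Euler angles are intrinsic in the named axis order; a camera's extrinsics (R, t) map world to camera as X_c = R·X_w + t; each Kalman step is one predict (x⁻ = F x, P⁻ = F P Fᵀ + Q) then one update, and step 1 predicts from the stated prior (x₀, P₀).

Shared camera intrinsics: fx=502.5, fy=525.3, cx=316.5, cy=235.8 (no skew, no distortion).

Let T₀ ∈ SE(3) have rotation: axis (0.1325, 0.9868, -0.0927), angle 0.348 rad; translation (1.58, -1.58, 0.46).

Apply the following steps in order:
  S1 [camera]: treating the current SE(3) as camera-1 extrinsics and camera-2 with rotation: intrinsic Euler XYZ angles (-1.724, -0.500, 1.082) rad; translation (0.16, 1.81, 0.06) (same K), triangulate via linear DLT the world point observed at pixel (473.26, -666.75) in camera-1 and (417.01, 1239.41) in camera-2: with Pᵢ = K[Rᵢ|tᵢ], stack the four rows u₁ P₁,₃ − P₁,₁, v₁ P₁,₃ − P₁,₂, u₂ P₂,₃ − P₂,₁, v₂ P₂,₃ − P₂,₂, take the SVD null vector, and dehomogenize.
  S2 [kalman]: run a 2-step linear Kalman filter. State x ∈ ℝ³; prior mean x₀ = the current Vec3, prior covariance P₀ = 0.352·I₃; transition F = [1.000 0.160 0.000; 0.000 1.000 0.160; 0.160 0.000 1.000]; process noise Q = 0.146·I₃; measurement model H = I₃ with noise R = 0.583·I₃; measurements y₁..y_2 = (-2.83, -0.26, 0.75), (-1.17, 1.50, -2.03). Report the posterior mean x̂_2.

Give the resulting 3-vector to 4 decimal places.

after S1 (triangulate): (-1.3748, -1.6985, 1.1320)
after S2 (kf_track): (-1.8445, 0.0963, -0.4482)

result = (-1.8445, 0.0963, -0.4482)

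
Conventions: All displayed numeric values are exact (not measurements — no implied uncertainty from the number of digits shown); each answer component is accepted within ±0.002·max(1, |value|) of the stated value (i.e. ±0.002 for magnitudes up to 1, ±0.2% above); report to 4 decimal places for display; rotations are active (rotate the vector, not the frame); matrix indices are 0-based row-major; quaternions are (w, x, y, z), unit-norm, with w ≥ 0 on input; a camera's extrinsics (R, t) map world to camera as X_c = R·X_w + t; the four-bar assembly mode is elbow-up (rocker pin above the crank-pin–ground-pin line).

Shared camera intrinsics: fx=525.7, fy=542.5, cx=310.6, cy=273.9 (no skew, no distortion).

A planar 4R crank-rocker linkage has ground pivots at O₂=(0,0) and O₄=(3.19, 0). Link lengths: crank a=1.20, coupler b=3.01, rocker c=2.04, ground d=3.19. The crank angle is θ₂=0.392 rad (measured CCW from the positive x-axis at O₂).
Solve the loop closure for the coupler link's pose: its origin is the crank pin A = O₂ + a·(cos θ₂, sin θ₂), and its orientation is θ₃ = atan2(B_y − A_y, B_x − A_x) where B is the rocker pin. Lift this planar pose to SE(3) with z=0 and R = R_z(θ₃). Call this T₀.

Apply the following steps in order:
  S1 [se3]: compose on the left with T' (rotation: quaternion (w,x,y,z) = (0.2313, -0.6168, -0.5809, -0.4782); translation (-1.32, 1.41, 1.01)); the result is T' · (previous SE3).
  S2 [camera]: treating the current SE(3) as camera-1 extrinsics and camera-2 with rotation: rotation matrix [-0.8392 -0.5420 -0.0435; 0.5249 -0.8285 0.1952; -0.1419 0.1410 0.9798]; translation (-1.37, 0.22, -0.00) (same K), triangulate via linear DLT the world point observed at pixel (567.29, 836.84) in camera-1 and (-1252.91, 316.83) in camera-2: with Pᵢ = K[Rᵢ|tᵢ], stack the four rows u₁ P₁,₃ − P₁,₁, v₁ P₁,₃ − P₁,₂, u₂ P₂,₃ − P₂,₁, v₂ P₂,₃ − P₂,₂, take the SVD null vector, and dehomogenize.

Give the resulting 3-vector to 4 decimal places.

source (fourbar_fk): coupler pose = R=[0.8643 -0.5030 0.0000; 0.5030 0.8643 0.0000; 0.0000 0.0000 1.0000], t=(1.1090, 0.4584, 0.0000)
after S1 (compose_se3): R=[0.3575 0.8770 0.3212; 0.3184 -0.4377 0.8409; 0.8780 -0.1983 -0.4357], t=(-1.0367, 1.8593, 2.0860)
after S2 (triangulate): (1.6996, 1.5280, 1.2893)

result = (1.6996, 1.5280, 1.2893)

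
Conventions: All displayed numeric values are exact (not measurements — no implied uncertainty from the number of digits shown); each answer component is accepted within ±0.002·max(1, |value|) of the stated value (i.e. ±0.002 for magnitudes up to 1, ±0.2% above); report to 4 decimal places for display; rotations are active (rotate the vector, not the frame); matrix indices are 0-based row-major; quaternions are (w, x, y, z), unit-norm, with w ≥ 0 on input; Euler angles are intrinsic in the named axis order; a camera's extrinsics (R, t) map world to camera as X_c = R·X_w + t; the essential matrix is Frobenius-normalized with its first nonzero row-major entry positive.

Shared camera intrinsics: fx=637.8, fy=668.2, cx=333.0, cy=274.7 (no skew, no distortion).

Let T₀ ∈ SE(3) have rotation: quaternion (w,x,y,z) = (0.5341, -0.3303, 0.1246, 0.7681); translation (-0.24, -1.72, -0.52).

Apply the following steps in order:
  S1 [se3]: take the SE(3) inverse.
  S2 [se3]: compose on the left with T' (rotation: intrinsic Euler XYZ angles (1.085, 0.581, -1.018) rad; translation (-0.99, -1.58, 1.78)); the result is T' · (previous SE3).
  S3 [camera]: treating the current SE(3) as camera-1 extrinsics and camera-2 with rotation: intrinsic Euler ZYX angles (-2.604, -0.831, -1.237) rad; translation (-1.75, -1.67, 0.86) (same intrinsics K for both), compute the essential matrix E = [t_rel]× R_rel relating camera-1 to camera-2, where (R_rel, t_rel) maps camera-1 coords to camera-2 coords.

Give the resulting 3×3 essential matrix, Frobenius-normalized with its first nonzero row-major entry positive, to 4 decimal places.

matrix = [0.4031 0.0070 -0.1828; 0.4697 -0.0917 -0.2839; 0.2319 0.5875 0.3089]

after S1 (invert_se3): R=[-0.2112 0.7383 -0.6406; -0.9029 -0.3983 -0.1614; -0.3744 0.5443 0.7507], t=(0.8860, -0.9858, 1.2367)
after S2 (compose_se3): R=[-0.9405 0.3394 0.0160; -0.2875 -0.7698 -0.5699; -0.1811 -0.5406 0.8216], t=(-0.6236, -3.2694, 1.2339)
after S3 (essential): [0.4031 0.0070 -0.1828; 0.4697 -0.0917 -0.2839; 0.2319 0.5875 0.3089]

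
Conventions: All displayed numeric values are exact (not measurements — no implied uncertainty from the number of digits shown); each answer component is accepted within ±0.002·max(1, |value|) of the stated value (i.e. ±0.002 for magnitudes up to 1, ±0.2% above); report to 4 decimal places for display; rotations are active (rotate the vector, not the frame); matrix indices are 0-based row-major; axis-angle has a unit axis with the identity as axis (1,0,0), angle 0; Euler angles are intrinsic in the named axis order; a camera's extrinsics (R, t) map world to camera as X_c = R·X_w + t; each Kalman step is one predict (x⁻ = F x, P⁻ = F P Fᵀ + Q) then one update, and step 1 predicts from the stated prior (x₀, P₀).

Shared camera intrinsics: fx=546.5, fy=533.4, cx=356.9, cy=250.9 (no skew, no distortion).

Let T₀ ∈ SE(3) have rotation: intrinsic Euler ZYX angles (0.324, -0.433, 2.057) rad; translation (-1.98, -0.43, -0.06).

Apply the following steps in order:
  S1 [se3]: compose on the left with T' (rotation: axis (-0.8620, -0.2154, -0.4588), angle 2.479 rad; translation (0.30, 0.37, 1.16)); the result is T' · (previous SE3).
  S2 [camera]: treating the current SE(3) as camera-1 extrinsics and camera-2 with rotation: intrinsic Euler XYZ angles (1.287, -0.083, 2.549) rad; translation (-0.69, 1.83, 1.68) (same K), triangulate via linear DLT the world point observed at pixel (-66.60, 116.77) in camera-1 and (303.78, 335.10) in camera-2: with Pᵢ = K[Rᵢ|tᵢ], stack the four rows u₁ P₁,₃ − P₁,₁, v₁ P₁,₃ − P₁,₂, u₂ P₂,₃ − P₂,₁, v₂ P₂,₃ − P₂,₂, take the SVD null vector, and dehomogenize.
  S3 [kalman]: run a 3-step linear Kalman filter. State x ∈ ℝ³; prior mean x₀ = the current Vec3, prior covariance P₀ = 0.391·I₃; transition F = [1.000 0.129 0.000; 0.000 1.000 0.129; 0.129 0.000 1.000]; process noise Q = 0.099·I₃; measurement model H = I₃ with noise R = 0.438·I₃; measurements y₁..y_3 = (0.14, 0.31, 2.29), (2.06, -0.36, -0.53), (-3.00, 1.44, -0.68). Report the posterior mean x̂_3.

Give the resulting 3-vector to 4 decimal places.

result = (-0.6696, 0.3002, 0.3514)

after S1 (compose_se3): R=[0.8838 0.0069 -0.4677; 0.1357 0.9531 0.2705; 0.4477 -0.3026 0.8415], t=(-1.0690, 0.5323, -0.3261)
after S2 (triangulate): (0.5162, -1.6122, 1.7330)
after S3 (kf_track): (-0.6696, 0.3002, 0.3514)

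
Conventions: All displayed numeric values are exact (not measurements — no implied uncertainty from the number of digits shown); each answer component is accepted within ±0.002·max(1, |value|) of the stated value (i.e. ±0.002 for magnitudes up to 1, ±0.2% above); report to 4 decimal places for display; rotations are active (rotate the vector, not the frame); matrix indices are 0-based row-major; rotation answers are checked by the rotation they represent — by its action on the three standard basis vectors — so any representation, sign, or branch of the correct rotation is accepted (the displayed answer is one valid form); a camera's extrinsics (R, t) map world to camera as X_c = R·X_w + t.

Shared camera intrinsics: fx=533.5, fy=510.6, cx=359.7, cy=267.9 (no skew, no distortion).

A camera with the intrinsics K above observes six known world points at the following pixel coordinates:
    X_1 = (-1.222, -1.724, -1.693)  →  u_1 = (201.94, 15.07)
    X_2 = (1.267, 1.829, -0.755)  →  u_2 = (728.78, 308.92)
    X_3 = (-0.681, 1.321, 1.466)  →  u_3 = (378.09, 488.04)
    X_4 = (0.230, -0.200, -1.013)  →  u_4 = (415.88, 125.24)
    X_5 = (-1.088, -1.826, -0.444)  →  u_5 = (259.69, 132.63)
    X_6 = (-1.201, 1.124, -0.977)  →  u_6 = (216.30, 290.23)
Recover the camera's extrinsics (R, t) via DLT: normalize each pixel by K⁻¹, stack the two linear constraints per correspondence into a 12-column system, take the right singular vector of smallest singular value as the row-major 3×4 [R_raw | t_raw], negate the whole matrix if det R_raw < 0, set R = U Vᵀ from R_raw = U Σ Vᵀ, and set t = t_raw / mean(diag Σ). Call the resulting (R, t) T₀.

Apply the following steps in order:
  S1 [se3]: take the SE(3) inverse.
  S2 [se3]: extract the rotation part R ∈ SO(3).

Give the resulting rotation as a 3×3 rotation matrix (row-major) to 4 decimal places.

rotation (matrix) = ((0.9752, -0.2212, -0.0009), (0.1480, 0.6559, -0.7402), (0.1643, 0.7217, 0.6724))

source (pnp_recover): camera pose = R=[0.9752 0.1480 0.1643; -0.2212 0.6559 0.7217; -0.0009 -0.7402 0.6724], t=(0.3800, -0.1700, 4.4100)
after S1 (invert_se3): R=[0.9752 -0.2212 -0.0009; 0.1480 0.6559 -0.7402; 0.1643 0.7217 0.6724], t=(-0.4041, 3.3194, -2.9051)
after S2 (rot_of_se3): [0.9752 -0.2212 -0.0009; 0.1480 0.6559 -0.7402; 0.1643 0.7217 0.6724]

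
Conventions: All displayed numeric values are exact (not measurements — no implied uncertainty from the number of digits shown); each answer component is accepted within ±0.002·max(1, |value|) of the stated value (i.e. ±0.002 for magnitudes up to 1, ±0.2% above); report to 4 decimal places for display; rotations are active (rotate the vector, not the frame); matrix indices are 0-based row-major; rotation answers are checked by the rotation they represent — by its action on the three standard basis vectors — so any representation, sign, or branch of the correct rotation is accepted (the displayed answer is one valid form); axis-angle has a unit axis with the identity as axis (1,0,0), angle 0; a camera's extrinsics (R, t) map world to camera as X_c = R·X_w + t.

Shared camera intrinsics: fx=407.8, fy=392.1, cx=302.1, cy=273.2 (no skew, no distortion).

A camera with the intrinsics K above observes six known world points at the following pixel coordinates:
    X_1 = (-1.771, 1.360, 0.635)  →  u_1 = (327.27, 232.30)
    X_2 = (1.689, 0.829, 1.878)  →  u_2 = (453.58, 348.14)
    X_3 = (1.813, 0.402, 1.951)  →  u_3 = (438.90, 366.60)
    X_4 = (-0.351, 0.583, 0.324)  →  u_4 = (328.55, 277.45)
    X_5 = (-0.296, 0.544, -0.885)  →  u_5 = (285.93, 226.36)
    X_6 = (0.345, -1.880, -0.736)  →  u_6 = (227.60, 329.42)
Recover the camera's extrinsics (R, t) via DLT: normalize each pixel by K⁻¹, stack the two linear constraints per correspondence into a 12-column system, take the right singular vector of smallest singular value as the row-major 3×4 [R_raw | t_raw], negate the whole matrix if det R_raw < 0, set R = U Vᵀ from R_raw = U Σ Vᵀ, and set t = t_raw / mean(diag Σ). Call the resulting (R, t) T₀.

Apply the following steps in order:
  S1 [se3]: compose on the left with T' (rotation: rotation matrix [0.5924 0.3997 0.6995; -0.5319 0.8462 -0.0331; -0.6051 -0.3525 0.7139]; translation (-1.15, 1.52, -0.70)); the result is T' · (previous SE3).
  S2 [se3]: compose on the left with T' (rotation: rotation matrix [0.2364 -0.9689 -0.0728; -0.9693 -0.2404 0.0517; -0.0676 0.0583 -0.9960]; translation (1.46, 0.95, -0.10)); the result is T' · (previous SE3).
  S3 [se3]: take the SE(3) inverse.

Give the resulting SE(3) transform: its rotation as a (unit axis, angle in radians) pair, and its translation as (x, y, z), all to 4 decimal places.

rotation (axis_angle) = ((-0.3806, -0.0442, 0.9237), 1.2531), translation = (-3.5771, 1.6812, 2.6914)

source (pnp_recover): camera pose = R=[0.5510 0.6493 0.5243; 0.1332 -0.6886 0.7128; 0.8238 -0.3229 -0.4659], t=(0.0200, 0.2800, 6.4111)
after S1 (compose_se3): R=[0.9559 -0.1165 0.2696; -0.2076 -0.9174 0.3396; 0.2078 -0.3806 -0.9011], t=(3.4583, 1.5343, 3.7659)
after S2 (compose_se3): R=[0.4120 0.8890 -0.1998; -0.8659 0.3138 -0.3896; -0.2837 0.3335 0.8991], t=(0.5169, -2.5762, -3.9952)
after S3 (invert_se3): R=[0.4120 -0.8659 -0.2837; 0.8890 0.3138 0.3335; -0.1998 -0.3896 0.8991], t=(-3.5771, 1.6812, 2.6914)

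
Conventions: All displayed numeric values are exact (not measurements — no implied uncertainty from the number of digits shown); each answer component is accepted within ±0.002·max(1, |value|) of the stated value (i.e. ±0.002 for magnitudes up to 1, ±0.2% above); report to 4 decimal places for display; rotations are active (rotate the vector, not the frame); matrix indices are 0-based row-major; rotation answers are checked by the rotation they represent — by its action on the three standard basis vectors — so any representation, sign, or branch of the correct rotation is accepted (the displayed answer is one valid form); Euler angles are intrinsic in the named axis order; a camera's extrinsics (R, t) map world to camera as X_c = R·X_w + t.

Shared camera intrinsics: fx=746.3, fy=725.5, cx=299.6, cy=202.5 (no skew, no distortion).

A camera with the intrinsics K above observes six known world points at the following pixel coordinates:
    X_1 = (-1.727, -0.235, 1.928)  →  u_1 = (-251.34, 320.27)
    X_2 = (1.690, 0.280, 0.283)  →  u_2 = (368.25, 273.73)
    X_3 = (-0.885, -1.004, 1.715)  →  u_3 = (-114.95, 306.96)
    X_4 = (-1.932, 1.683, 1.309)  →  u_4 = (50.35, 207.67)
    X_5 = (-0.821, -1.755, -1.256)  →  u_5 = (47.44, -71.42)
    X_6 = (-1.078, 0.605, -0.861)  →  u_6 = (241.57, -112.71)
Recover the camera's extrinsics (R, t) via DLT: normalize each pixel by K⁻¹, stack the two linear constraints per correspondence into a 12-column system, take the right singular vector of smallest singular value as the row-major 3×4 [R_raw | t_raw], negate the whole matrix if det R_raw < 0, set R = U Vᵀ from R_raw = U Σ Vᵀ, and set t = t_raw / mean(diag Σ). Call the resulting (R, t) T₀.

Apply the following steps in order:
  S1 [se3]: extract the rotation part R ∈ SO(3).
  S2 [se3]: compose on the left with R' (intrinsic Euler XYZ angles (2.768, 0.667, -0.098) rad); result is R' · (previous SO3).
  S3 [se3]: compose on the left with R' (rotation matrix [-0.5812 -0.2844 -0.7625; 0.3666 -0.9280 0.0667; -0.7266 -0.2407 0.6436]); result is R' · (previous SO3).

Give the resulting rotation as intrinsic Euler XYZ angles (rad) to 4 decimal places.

source (pnp_recover): camera pose = R=[0.5250 0.7831 -0.3334; 0.4376 0.0876 0.8949; 0.7299 -0.6157 -0.2967], t=(-0.4900, -0.4600, 4.6999)
after S1 (rot_of_se3): [0.5250 0.7831 -0.3334; 0.4376 0.0876 0.8949; 0.7299 -0.6157 -0.2967]
after S2 (compose_so3): [0.8957 0.2381 -0.3755; -0.4393 0.3446 -0.8296; -0.0681 0.9080 0.4133]
after S3 (compose_so3): [-0.3437 -0.9287 0.1390; 0.7315 -0.1719 0.6598; -0.5889 0.3284 0.7385]

rotation (euler_xyz) = (-0.7292, 0.1395, 1.9252)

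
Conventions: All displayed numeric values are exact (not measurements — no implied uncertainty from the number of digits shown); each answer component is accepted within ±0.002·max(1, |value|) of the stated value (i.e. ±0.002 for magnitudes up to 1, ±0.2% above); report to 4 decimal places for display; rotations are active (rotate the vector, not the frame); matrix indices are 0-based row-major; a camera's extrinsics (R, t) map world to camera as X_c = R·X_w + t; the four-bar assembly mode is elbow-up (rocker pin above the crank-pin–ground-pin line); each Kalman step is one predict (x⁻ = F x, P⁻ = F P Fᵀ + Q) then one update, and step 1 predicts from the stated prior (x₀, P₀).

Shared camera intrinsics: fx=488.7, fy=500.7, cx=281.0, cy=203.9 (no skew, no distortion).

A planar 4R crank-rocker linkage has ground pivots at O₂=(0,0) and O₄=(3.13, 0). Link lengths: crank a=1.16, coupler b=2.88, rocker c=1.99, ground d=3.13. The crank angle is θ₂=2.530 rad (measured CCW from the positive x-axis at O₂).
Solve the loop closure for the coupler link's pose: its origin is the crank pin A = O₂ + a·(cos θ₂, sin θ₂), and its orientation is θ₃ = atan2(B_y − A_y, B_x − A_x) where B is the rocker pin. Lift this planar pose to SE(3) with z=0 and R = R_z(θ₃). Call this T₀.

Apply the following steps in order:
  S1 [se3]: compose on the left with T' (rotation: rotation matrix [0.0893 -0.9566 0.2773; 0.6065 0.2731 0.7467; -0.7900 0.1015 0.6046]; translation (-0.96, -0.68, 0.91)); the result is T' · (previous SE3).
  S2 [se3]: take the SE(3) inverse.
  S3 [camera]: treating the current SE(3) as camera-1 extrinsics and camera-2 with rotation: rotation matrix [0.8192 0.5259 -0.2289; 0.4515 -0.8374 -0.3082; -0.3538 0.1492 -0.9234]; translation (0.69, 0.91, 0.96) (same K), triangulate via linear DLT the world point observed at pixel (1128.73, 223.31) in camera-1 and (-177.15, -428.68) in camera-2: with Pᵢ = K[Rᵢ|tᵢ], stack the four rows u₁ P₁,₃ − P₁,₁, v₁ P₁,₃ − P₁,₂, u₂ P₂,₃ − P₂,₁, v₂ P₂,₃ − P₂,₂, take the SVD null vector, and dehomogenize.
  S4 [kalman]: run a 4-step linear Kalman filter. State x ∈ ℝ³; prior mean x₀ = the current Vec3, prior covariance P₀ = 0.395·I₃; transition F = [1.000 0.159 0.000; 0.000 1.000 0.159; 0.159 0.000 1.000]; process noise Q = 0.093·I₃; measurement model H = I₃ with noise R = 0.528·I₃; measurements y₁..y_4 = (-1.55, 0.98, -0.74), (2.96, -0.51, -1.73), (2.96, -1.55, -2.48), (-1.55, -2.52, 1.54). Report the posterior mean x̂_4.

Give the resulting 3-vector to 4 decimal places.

result = (0.1475, -1.2330, -0.3617)

source (fourbar_fk): coupler pose = R=[0.9583 -0.2858 0.0000; 0.2858 0.9583 0.0000; 0.0000 0.0000 1.0000], t=(-0.9497, 0.6660, 0.0000)
after S1 (compose_se3): R=[-0.1879 -0.9422 0.2773; 0.6593 0.0883 0.7467; -0.7281 0.3231 0.6046], t=(-1.6820, -1.0741, 1.7279)
after S2 (invert_se3): R=[-0.1879 0.6593 -0.7281; -0.9422 0.0883 0.3231; 0.2773 0.7467 0.6046], t=(1.6502, -2.0482, 0.2238)
after S3 (triangulate): (-1.7631, 0.7314, 1.1122)
after S4 (kf_track): (0.1475, -1.2330, -0.3617)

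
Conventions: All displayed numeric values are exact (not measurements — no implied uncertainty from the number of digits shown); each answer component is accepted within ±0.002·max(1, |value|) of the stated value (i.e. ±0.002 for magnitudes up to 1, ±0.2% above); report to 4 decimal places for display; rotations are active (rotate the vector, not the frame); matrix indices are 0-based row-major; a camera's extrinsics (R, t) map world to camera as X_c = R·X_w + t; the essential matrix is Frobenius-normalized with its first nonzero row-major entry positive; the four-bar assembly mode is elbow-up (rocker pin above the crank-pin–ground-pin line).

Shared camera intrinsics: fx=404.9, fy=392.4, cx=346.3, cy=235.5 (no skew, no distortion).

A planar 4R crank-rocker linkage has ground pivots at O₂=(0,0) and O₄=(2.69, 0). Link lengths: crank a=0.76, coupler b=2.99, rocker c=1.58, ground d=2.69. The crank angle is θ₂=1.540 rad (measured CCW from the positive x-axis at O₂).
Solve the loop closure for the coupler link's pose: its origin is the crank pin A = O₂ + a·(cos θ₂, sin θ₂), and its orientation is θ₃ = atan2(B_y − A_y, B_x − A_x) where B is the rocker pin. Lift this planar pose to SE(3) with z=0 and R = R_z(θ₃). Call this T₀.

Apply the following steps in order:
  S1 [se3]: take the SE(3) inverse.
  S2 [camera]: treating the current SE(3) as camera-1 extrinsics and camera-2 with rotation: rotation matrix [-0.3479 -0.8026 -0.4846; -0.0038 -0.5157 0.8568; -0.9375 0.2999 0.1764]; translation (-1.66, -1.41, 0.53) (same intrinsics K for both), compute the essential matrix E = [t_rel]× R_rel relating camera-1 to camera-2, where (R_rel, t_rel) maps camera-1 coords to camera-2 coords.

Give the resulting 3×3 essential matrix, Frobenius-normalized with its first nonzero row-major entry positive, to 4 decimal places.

source (fourbar_fk): coupler pose = R=[0.9630 -0.2696 0.0000; 0.2696 0.9630 0.0000; 0.0000 0.0000 1.0000], t=(0.0234, 0.7596, 0.0000)
after S1 (invert_se3): R=[0.9630 0.2696 0.0000; -0.2696 0.9630 0.0000; 0.0000 0.0000 1.0000], t=(-0.2273, -0.7252, 0.0000)
after S2 (essential): [0.3743 -0.1442 -0.2238; -0.5376 0.1732 0.0107; -0.1578 -0.0224 -0.6667]

matrix = [0.3743 -0.1442 -0.2238; -0.5376 0.1732 0.0107; -0.1578 -0.0224 -0.6667]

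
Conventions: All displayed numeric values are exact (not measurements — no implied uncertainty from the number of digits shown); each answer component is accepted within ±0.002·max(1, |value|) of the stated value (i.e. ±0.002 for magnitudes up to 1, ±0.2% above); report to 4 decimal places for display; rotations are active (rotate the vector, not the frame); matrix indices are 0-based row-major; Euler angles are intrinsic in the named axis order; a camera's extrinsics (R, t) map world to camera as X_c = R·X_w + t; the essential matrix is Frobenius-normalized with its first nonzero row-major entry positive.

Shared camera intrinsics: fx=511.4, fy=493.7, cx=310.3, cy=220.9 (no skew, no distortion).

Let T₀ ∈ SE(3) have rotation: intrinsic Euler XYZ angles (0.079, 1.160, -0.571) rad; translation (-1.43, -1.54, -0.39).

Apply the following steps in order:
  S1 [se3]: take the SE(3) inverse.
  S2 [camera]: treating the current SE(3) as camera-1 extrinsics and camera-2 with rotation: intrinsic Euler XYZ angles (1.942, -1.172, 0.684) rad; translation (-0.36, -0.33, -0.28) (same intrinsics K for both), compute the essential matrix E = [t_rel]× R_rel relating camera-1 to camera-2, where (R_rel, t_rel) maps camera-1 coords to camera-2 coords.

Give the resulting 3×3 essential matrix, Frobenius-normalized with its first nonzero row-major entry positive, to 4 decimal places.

after S1 (invert_se3): R=[0.3360 -0.4779 -0.8116; 0.2158 0.8778 -0.4276; 0.9168 -0.0315 0.3981], t=(-0.5721, 1.4938, 1.4178)
after S2 (essential): [0.1367 -0.3348 0.6074; 0.6538 0.1480 -0.0596; 0.2074 0.0560 -0.0343]

matrix = [0.1367 -0.3348 0.6074; 0.6538 0.1480 -0.0596; 0.2074 0.0560 -0.0343]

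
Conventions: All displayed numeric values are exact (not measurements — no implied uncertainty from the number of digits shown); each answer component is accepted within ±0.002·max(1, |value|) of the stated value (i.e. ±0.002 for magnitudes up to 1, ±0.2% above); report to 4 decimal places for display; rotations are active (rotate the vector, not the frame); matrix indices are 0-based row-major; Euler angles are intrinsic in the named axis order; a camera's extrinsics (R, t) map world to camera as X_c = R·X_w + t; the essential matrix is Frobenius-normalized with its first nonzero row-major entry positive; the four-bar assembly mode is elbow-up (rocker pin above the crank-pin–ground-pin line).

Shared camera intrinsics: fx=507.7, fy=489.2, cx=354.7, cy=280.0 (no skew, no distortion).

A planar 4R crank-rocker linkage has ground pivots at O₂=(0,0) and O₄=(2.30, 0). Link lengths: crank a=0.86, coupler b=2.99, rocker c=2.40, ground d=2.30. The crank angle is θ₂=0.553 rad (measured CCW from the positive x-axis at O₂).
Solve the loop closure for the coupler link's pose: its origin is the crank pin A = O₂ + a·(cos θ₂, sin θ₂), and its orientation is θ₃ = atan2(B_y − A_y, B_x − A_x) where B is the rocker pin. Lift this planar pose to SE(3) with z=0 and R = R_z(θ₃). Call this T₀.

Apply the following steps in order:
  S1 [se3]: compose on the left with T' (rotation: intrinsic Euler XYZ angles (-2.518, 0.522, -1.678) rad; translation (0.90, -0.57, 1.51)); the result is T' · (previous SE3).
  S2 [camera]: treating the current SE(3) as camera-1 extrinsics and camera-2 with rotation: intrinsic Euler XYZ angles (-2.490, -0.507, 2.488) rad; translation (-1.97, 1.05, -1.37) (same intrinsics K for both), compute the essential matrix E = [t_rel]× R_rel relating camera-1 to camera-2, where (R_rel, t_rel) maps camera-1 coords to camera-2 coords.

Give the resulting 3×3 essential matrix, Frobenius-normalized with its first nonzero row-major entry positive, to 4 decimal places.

source (fourbar_fk): coupler pose = R=[0.7971 -0.6039 0.0000; 0.6039 0.7971 0.0000; 0.0000 0.0000 1.0000], t=(0.7318, 0.4517, 0.0000)
after S1 (compose_se3): R=[0.4465 0.7430 0.4986; 0.5458 -0.6678 0.5062; 0.7090 0.0461 -0.7037], t=(1.2214, -0.0481, 2.1132)
after S2 (essential): [0.2184 -0.6348 -0.2038; 0.4935 0.0601 0.1309; 0.4350 0.1685 0.1611]

matrix = [0.2184 -0.6348 -0.2038; 0.4935 0.0601 0.1309; 0.4350 0.1685 0.1611]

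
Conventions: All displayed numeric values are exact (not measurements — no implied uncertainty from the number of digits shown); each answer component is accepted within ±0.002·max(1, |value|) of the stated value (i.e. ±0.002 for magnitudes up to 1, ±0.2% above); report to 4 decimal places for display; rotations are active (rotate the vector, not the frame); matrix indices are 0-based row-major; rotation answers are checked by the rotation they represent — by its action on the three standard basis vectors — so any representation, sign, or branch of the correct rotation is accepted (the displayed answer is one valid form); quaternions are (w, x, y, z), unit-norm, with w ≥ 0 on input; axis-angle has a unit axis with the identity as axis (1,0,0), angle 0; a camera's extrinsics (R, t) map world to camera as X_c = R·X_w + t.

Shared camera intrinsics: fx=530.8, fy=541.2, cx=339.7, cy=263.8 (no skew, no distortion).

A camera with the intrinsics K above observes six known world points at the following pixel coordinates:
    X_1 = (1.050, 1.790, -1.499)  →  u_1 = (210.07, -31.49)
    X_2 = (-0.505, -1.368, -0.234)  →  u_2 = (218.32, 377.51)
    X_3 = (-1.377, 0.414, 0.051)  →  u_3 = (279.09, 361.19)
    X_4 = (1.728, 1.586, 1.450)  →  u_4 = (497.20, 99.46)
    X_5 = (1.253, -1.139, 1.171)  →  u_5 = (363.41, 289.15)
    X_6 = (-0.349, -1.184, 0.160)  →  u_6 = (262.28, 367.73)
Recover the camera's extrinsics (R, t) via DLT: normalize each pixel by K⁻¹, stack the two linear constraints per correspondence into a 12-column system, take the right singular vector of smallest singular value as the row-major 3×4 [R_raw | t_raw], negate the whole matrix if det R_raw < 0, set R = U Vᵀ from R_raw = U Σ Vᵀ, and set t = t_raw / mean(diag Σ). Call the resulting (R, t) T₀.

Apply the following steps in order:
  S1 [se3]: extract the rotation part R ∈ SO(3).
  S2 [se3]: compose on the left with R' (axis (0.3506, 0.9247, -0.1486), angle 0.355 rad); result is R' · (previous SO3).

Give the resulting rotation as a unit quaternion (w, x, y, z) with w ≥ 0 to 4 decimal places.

rotation (quat) = (0.3951, -0.6995, 0.2374, -0.5462)

source (pnp_recover): camera pose = R=[0.1116 0.3758 0.9200; -0.6705 -0.6548 0.3488; 0.7334 -0.6558 0.1789], t=(-0.4801, 0.0101, 5.0510)
after S1 (rot_of_se3): [0.1116 0.3758 0.9200; -0.6705 -0.6548 0.3488; 0.7334 -0.6558 0.1789]
after S2 (compose_so3): [0.2907 0.0995 0.9516; -0.7636 -0.5751 0.2934; 0.5765 -0.8120 -0.0912]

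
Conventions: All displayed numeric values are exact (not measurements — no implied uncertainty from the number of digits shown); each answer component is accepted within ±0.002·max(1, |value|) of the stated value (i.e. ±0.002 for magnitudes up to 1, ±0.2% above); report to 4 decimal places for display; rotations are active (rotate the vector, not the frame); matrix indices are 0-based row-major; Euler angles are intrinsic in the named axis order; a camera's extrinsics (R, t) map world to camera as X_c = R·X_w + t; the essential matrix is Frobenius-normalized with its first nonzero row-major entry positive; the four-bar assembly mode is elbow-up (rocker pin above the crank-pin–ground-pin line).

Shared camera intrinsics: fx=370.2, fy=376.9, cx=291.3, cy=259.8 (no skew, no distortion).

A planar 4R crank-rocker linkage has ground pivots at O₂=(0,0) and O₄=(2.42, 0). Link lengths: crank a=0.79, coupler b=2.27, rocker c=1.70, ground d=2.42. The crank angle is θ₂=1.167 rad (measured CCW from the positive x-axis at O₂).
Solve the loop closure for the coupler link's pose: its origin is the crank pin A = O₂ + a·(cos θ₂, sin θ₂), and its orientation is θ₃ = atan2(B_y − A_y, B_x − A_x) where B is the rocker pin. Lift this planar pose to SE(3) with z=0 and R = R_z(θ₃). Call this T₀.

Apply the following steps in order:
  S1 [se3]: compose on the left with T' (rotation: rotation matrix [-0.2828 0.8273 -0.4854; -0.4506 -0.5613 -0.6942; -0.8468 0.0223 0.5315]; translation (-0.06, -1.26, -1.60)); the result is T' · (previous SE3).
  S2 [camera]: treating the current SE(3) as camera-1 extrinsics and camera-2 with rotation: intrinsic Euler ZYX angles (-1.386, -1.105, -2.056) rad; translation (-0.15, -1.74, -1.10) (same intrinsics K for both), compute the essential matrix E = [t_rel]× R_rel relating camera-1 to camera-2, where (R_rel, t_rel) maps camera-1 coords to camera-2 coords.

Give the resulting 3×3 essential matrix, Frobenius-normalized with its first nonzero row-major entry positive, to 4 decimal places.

source (fourbar_fk): coupler pose = R=[0.9036 -0.4284 0.0000; 0.4284 0.9036 0.0000; 0.0000 0.0000 1.0000], t=(0.3104, 0.7265, 0.0000)
after S1 (compose_se3): R=[0.0989 0.8687 -0.4854; -0.6476 -0.3142 -0.6942; -0.7555 0.3830 0.5315], t=(0.4532, -1.8076, -1.8466)
after S2 (essential): [0.4593 -0.5326 0.0194; -0.4949 -0.4062 0.2907; 0.0064 0.0974 -0.0330]

matrix = [0.4593 -0.5326 0.0194; -0.4949 -0.4062 0.2907; 0.0064 0.0974 -0.0330]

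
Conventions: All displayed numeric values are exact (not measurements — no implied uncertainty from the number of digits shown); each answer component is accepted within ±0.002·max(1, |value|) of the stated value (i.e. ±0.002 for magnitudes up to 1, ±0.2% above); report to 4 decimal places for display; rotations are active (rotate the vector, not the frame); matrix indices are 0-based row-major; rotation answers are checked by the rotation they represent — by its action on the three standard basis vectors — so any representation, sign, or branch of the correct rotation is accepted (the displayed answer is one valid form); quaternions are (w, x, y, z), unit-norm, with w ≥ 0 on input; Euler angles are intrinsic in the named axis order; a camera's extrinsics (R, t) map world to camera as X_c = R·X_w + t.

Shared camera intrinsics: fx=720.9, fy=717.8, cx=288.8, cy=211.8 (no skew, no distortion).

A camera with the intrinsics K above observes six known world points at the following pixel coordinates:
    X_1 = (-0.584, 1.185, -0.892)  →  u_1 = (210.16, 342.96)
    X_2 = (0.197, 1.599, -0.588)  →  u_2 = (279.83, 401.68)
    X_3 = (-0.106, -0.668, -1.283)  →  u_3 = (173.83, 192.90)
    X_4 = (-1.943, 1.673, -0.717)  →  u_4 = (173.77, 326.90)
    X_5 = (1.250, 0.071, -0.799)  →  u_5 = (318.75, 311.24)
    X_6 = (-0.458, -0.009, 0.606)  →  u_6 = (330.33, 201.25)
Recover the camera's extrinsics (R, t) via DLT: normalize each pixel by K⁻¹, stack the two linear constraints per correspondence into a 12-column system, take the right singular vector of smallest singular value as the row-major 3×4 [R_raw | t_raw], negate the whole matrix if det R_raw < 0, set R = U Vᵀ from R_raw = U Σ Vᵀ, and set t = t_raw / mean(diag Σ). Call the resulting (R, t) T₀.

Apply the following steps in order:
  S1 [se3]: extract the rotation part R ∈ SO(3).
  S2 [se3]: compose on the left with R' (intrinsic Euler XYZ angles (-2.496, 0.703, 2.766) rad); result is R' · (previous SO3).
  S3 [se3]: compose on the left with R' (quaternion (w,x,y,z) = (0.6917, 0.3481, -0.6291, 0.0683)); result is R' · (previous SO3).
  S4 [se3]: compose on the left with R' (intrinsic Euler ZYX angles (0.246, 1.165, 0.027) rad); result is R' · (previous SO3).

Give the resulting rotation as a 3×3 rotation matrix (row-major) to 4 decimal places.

source (pnp_recover): camera pose = R=[0.5579 0.0621 0.8276; 0.2659 0.9312 -0.2491; -0.7862 0.3591 0.5030], t=(0.1900, 0.1700, 6.9007)
after S1 (rot_of_se3): [0.5579 0.0621 0.8276; 0.2659 0.9312 -0.2491; -0.7862 0.3591 0.5030]
after S2 (compose_so3): [-0.9786 -0.0725 -0.1925; -0.0869 0.9939 0.0672; 0.1864 0.0825 -0.9790]
after S3 (compose_so3): [-0.3020 -0.6115 0.7313; 0.1653 0.7219 0.6720; -0.9389 0.3238 -0.1169]
after S4 (compose_so3): [-0.9944 -0.1019 0.0276; -0.0532 0.7094 0.7028; -0.0912 0.6974 -0.7109]

rotation (matrix) = ((-0.9944, -0.1019, 0.0276), (-0.0532, 0.7094, 0.7028), (-0.0912, 0.6974, -0.7109))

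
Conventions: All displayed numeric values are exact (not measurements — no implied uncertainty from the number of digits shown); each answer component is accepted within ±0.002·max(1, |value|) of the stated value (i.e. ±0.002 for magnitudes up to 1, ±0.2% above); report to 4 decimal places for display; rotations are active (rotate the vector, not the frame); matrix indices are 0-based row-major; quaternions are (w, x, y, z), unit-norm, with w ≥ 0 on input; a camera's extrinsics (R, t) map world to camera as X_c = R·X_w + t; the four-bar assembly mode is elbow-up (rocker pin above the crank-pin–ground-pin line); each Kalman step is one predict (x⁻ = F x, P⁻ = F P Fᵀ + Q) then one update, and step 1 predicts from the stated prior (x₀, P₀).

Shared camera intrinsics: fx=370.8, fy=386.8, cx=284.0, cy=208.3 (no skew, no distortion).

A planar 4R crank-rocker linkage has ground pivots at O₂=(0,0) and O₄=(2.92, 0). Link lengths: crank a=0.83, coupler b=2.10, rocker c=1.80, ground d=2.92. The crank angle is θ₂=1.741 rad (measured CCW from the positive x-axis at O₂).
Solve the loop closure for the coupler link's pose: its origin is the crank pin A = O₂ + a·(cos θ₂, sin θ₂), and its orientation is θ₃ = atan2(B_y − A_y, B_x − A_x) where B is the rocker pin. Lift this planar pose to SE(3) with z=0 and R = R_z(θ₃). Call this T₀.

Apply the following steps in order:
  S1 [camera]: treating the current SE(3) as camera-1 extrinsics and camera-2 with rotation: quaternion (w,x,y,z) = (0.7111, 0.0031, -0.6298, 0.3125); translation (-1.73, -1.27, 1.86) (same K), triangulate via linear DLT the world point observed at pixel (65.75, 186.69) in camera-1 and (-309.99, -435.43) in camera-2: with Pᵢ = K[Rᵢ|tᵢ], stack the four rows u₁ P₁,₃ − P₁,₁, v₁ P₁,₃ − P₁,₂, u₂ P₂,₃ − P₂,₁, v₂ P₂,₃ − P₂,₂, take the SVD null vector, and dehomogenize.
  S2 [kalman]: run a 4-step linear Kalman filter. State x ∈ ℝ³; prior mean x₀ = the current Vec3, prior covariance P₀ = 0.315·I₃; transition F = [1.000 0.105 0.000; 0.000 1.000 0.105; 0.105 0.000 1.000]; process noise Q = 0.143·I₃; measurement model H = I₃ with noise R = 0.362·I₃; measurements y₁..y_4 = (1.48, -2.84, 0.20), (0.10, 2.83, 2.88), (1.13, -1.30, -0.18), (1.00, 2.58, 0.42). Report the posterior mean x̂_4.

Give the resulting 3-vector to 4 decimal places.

source (fourbar_fk): coupler pose = R=[0.9529 -0.3034 0.0000; 0.3034 0.9529 0.0000; 0.0000 0.0000 1.0000], t=(-0.1406, 0.8180, 0.0000)
after S1 (triangulate): (-0.8542, -0.6616, 1.2807)
after S2 (kf_track): (0.8285, 1.1153, 0.7634)

result = (0.8285, 1.1153, 0.7634)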